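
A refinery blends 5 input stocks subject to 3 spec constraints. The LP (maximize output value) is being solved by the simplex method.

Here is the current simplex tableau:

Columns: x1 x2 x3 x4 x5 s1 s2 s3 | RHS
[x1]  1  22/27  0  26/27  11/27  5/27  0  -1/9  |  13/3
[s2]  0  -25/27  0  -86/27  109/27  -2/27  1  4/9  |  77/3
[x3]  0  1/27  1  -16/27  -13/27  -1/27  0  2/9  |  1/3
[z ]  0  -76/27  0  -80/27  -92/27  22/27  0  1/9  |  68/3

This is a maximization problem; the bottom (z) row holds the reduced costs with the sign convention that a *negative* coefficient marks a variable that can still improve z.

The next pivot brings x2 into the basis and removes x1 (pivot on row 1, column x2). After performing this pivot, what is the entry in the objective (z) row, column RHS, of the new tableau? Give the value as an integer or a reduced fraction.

414/11

Pivot element is row 1, column x2: 22/27.
Normalize row 1: new (row 1, RHS) = (13/3)/(22/27) = 117/22.
z-row ← z-row − (-76/27)·(new row 1): 68/3 − (-76/27)·(117/22) = 414/11.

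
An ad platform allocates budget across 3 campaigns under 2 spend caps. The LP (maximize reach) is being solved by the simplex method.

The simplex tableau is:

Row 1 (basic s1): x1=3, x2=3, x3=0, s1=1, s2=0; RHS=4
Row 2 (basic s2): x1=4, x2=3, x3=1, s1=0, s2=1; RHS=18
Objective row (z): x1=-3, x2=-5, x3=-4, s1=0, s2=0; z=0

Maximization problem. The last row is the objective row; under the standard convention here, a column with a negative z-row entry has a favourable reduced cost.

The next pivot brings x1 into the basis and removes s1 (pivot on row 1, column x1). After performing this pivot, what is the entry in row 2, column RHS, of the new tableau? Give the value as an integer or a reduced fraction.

38/3

Pivot element is row 1, column x1: 3.
Normalize row 1: new (row 1, RHS) = 4/3 = 4/3.
row 2 ← row 2 − 4·(new row 1): 18 − 4·(4/3) = 38/3.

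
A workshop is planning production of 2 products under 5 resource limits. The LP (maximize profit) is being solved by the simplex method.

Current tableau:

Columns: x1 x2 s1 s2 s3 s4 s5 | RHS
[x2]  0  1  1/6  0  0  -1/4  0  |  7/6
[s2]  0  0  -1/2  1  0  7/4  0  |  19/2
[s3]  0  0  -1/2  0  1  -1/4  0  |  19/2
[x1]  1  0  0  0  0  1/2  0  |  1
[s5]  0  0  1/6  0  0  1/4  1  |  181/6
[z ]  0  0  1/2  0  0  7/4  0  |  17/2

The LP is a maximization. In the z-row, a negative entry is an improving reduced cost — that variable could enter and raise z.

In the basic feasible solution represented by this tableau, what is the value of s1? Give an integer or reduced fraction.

s1 is nonbasic (not in the basis column), so its value in the current BFS is 0.

0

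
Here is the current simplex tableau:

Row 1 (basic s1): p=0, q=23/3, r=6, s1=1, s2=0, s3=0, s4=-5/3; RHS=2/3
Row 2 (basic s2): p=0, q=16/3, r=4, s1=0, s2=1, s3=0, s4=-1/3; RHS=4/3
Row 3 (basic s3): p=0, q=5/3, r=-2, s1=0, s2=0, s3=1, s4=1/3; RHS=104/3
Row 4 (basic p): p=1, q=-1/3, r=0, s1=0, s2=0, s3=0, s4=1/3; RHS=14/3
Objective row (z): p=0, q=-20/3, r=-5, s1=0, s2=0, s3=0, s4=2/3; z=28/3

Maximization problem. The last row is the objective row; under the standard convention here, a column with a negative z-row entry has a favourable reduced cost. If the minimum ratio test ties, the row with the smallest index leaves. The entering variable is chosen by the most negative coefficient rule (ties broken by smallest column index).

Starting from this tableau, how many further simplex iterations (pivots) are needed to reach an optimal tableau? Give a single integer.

pivot: q in, s1 out → z = 228/23
pivot: s4 in, s2 out → z = 204/19
No improving column remains; optimal.

2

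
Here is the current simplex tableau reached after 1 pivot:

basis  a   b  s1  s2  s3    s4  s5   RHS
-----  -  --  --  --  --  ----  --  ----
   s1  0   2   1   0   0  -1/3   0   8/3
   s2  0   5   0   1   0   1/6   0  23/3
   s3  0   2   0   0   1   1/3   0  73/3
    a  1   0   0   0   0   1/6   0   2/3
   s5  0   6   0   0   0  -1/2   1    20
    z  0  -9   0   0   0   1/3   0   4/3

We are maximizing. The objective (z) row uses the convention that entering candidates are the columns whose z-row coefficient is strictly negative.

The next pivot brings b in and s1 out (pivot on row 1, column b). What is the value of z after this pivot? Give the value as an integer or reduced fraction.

Minimum ratio for b: (8/3)/2 = 4/3.
z changes by −(z-row coeff of b)·ratio = −(-9)·(4/3) = 12.
New z = 4/3 + 12 = 40/3.

40/3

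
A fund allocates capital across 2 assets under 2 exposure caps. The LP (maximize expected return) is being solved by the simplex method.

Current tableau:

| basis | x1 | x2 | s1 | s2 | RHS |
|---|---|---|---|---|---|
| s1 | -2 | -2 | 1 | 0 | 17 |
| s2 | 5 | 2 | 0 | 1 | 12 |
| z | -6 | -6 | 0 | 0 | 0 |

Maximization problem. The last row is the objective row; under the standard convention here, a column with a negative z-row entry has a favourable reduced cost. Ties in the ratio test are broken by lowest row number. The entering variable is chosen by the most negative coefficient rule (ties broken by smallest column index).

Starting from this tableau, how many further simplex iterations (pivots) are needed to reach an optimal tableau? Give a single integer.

pivot: x1 in, s2 out → z = 72/5
pivot: x2 in, x1 out → z = 36
No improving column remains; optimal.

2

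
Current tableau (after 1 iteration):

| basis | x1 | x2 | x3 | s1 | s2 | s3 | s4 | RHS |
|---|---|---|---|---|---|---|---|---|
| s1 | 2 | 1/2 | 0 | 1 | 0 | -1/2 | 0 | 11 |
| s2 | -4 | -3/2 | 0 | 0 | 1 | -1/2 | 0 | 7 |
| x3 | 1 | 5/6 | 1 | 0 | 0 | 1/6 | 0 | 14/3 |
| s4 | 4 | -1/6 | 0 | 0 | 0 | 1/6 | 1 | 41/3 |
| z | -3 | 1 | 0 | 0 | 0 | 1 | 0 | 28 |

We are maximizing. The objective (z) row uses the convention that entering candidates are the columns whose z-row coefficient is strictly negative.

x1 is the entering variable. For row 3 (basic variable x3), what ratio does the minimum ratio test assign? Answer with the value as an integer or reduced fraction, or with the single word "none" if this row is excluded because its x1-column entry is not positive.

14/3

Ratio = RHS / (x1 entry) = (14/3) / 1 = 14/3.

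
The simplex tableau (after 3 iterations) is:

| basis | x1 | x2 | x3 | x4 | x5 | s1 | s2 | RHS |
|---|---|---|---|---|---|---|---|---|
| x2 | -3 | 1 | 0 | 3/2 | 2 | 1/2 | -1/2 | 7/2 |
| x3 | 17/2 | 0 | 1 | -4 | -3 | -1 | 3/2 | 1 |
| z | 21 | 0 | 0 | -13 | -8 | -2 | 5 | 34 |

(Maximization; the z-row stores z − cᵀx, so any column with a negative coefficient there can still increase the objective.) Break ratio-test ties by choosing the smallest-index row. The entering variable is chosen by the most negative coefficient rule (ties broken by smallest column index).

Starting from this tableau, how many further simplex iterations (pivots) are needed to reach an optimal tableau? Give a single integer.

pivot: x4 in, x2 out → z = 193/3
pivot: x1 in, x3 out → z = 503/3
No improving column remains; optimal.

2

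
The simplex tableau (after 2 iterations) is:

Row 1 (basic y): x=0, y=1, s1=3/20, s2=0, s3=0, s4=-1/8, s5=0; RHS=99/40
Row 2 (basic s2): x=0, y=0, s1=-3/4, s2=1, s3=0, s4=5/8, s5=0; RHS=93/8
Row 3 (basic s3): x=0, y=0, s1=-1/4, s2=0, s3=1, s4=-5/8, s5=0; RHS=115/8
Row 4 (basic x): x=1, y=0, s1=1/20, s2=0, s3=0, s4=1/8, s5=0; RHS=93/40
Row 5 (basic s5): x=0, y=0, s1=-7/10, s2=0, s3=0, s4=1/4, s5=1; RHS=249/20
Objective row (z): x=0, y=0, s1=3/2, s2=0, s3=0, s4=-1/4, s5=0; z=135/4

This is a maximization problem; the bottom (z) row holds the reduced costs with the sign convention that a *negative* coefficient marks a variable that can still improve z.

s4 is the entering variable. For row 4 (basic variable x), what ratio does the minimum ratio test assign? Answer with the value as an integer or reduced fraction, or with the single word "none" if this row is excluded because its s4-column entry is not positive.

93/5

Ratio = RHS / (s4 entry) = (93/40) / (1/8) = 93/5.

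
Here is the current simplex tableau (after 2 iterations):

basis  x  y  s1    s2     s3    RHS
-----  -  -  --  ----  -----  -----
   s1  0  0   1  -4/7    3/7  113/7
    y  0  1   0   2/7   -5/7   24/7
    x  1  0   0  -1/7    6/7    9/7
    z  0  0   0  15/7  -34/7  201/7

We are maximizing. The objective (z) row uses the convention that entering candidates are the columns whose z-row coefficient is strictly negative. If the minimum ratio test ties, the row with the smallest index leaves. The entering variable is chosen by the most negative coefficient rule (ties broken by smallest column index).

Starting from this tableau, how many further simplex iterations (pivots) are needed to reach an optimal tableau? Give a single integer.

pivot: s3 in, x out → z = 36
No improving column remains; optimal.

1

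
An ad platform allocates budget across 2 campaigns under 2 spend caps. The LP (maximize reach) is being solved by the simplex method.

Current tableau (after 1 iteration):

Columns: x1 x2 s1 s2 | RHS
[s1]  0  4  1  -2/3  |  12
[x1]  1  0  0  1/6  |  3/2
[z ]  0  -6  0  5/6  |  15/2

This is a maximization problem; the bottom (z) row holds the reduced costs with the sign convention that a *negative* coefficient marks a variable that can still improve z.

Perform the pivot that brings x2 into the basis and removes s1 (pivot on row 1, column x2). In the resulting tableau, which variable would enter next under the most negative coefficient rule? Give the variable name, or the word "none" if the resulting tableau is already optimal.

Pivot element 4. New z-row = old z-row − (-6)·(row 1/4).
Updated z-row coefficients: x1: 0, x2: 0, s1: 3/2, s2: -1/6.
The most negative is -1/6 in column s2, so s2 would enter next.

s2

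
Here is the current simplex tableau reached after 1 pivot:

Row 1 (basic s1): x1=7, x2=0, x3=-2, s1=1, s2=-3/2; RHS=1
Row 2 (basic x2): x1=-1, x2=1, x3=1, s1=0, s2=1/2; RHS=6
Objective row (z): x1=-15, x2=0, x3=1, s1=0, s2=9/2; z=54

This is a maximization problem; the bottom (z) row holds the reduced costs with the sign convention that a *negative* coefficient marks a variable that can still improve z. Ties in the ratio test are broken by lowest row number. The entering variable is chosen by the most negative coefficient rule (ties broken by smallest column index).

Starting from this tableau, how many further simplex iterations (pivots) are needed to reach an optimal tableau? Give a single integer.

pivot: x1 in, s1 out → z = 393/7
pivot: x3 in, x2 out → z = 422/5
No improving column remains; optimal.

2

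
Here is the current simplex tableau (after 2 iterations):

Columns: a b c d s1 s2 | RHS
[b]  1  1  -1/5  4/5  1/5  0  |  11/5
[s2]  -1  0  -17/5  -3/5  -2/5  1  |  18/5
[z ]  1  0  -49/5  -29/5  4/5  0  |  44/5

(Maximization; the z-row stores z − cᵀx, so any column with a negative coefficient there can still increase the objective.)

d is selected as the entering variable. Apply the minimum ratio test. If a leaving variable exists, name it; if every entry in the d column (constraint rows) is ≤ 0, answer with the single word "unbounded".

b

Ratios: row 1 (b): (11/5)/(4/5) = 11/4; row 2 (s2): entry -3/5 ≤ 0, skip.
Minimum ratio is in the b row, so b leaves.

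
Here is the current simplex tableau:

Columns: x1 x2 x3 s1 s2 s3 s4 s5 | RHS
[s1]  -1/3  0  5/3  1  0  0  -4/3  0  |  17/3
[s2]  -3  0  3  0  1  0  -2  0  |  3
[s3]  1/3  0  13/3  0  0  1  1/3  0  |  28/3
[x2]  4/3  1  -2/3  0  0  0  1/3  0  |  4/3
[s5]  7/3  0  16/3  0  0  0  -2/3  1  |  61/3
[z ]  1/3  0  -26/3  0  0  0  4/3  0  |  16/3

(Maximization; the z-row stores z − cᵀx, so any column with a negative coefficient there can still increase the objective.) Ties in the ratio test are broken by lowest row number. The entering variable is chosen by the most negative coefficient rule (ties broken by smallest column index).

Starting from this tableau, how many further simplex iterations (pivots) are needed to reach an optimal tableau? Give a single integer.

2

pivot: x3 in, s2 out → z = 14
pivot: x1 in, s3 out → z = 321/14
No improving column remains; optimal.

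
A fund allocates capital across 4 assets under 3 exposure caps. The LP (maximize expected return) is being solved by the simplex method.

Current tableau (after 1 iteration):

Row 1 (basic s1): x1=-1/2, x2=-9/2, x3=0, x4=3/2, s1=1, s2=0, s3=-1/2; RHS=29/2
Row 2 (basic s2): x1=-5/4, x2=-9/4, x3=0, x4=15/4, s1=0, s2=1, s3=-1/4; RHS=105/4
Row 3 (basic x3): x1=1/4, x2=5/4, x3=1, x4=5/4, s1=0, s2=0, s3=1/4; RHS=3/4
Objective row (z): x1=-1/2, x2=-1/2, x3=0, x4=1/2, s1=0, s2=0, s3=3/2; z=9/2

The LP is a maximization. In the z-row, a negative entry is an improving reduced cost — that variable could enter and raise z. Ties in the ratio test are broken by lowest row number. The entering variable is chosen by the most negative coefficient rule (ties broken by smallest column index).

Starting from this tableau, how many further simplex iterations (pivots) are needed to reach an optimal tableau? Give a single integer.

1

pivot: x1 in, x3 out → z = 6
No improving column remains; optimal.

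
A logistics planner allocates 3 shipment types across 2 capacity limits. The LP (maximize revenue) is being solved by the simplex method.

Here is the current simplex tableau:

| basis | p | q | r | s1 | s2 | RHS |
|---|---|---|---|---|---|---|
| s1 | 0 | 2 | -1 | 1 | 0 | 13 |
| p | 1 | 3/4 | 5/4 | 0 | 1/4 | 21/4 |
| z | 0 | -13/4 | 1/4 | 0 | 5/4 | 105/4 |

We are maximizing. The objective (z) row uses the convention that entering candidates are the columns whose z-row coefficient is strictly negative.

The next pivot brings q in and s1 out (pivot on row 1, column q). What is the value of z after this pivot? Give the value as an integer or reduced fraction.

Minimum ratio for q: 13/2 = 13/2.
z changes by −(z-row coeff of q)·ratio = −(-13/4)·(13/2) = 169/8.
New z = 105/4 + (169/8) = 379/8.

379/8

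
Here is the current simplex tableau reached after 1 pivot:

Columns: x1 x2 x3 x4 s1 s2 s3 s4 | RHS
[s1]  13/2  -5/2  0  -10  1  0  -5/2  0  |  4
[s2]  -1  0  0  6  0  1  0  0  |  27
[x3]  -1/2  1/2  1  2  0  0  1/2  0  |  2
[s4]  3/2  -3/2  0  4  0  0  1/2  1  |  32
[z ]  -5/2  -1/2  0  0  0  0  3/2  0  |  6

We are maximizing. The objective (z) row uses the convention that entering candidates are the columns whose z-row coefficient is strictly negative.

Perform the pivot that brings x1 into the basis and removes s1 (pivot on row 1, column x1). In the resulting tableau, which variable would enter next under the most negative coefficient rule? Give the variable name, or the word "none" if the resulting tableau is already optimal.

x4

Pivot element 13/2. New z-row = old z-row − (-5/2)·(row 1/(13/2)).
Updated z-row coefficients: x1: 0, x2: -19/13, x3: 0, x4: -50/13, s1: 5/13, s2: 0, s3: 7/13, s4: 0.
The most negative is -50/13 in column x4, so x4 would enter next.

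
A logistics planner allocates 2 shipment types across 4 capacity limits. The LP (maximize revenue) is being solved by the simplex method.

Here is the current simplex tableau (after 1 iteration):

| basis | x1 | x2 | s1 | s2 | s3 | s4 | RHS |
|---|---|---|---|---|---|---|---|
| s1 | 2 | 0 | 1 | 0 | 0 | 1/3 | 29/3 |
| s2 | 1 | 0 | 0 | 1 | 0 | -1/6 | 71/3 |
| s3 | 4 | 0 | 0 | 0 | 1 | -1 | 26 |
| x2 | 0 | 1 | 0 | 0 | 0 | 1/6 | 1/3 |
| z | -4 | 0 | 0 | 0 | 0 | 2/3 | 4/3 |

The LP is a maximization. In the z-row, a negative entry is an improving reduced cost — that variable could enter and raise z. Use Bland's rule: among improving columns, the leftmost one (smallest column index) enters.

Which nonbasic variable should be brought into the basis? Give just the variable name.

Objective-row coefficients: x1: -4, x2: 0, s1: 0, s2: 0, s3: 0, s4: 2/3.
Improving columns: x1. Bland's rule picks the smallest column index → x1.

x1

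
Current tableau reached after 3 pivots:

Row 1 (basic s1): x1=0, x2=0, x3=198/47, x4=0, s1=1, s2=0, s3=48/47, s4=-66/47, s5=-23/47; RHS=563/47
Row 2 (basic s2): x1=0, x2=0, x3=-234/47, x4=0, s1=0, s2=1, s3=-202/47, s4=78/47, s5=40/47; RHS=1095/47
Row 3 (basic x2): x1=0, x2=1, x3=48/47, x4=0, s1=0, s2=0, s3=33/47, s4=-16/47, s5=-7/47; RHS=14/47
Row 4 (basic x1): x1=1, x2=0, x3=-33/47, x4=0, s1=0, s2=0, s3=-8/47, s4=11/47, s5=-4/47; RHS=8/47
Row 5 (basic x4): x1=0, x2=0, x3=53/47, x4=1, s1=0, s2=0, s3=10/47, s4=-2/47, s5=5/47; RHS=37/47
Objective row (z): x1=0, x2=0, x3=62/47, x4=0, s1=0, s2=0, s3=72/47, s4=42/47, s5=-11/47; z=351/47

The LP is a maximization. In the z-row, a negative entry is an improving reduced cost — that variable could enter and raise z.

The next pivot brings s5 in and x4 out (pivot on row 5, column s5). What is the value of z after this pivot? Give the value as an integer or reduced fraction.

46/5

Minimum ratio for s5: (37/47)/(5/47) = 37/5.
z changes by −(z-row coeff of s5)·ratio = −(-11/47)·(37/5) = 407/235.
New z = 351/47 + (407/235) = 46/5.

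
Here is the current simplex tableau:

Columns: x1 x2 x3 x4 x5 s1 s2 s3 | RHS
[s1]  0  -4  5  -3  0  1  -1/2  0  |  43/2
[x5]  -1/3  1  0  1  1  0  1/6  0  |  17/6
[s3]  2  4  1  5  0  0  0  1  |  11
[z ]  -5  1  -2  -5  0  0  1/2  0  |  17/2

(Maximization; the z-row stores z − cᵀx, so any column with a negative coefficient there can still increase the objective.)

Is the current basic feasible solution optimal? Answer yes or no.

Column x1 has objective-row coefficient -5, which is negative; an improving pivot exists, so not yet optimal.

no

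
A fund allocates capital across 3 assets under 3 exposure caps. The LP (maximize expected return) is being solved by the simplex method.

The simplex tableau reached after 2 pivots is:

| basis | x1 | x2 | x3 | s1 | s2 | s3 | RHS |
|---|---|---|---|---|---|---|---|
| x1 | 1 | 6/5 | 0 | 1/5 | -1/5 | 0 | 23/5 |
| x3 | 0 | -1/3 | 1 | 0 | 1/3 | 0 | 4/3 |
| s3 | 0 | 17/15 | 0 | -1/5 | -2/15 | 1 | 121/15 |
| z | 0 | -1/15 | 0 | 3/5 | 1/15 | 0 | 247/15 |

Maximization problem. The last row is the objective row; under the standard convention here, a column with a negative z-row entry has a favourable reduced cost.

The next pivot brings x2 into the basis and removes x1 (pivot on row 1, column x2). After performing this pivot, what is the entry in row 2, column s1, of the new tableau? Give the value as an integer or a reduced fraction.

Pivot element is row 1, column x2: 6/5.
Normalize row 1: new (row 1, s1) = (1/5)/(6/5) = 1/6.
row 2 ← row 2 − (-1/3)·(new row 1): 0 − (-1/3)·(1/6) = 1/18.

1/18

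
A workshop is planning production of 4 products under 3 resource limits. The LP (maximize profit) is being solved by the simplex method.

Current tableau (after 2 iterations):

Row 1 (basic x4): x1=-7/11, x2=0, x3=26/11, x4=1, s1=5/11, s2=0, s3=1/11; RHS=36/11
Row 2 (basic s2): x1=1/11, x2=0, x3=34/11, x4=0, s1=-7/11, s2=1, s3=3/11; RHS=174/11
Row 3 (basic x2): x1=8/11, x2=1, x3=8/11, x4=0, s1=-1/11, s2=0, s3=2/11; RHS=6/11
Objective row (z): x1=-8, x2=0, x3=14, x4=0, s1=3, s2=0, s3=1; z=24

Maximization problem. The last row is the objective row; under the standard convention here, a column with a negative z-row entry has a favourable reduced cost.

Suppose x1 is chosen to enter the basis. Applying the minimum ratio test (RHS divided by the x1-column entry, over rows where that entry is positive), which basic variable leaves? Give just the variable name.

x2

Ratios: row 1 (x4): entry -7/11 ≤ 0, skip; row 2 (s2): (174/11)/(1/11) = 174; row 3 (x2): (6/11)/(8/11) = 3/4.
Minimum ratio 3/4 is in the x2 row, so x2 leaves.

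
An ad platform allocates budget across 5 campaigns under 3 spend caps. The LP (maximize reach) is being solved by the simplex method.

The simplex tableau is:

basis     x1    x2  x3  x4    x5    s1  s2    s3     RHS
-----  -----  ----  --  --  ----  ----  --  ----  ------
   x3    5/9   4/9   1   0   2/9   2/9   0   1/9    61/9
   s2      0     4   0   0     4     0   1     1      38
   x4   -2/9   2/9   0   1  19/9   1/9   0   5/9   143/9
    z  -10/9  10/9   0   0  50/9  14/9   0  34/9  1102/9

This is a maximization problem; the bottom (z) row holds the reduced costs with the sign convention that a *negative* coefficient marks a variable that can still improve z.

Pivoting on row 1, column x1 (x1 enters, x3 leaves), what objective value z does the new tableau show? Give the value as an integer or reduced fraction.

136

Minimum ratio for x1: (61/9)/(5/9) = 61/5.
z changes by −(z-row coeff of x1)·ratio = −(-10/9)·(61/5) = 122/9.
New z = 1102/9 + (122/9) = 136.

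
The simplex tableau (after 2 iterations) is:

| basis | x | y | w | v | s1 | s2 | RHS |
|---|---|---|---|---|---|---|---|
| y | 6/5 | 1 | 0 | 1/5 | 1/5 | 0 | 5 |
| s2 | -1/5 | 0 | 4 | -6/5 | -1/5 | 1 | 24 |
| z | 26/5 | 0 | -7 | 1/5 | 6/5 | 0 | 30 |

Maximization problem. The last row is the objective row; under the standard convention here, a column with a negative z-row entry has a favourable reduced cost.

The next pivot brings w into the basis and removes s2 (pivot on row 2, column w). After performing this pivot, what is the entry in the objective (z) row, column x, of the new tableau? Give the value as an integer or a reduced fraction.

Pivot element is row 2, column w: 4.
Normalize row 2: new (row 2, x) = (-1/5)/4 = -1/20.
z-row ← z-row − (-7)·(new row 2): 26/5 − (-7)·(-1/20) = 97/20.

97/20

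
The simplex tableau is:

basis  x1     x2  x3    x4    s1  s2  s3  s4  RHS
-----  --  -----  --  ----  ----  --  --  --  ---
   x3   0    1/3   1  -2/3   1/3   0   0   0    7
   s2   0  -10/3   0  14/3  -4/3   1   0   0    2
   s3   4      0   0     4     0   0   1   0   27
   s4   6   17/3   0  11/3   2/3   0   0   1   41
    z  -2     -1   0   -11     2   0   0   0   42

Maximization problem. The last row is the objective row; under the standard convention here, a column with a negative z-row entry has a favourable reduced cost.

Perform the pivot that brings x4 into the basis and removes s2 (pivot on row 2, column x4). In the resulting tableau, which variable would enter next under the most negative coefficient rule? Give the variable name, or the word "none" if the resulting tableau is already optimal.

x2

Pivot element 14/3. New z-row = old z-row − (-11)·(row 2/(14/3)).
Updated z-row coefficients: x1: -2, x2: -62/7, x3: 0, x4: 0, s1: -8/7, s2: 33/14, s3: 0, s4: 0.
The most negative is -62/7 in column x2, so x2 would enter next.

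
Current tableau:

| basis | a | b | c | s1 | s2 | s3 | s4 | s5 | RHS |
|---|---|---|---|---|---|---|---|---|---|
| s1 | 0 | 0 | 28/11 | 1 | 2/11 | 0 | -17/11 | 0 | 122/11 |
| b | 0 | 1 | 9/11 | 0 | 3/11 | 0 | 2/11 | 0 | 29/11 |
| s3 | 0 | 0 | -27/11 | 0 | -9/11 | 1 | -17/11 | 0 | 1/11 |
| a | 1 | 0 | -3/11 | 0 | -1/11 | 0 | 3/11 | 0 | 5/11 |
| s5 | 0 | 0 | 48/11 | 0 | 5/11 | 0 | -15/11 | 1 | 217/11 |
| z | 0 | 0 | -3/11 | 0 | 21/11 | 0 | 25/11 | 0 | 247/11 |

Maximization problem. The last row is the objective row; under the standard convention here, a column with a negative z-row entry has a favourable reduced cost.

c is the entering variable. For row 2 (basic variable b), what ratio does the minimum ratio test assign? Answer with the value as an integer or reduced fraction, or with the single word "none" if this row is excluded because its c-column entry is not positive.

Ratio = RHS / (c entry) = (29/11) / (9/11) = 29/9.

29/9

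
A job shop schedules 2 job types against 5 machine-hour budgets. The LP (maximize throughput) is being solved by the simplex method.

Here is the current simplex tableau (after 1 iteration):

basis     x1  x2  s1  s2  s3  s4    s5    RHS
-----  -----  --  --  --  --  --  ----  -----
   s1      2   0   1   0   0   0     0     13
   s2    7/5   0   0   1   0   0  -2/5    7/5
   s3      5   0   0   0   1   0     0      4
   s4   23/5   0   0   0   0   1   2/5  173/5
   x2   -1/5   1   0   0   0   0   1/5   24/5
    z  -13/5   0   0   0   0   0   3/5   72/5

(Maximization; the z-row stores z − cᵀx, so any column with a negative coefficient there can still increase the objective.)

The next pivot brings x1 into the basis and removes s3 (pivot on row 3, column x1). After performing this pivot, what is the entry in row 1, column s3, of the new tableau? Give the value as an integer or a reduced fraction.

Pivot element is row 3, column x1: 5.
Normalize row 3: new (row 3, s3) = 1/5 = 1/5.
row 1 ← row 1 − 2·(new row 3): 0 − 2·(1/5) = -2/5.

-2/5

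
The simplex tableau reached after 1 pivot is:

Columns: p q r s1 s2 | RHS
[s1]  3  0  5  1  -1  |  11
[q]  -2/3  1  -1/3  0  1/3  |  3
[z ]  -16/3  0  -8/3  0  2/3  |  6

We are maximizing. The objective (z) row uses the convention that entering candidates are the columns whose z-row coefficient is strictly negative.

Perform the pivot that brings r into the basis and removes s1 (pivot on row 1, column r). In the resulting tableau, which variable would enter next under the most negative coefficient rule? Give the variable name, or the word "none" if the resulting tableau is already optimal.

p

Pivot element 5. New z-row = old z-row − (-8/3)·(row 1/5).
Updated z-row coefficients: p: -56/15, q: 0, r: 0, s1: 8/15, s2: 2/15.
The most negative is -56/15 in column p, so p would enter next.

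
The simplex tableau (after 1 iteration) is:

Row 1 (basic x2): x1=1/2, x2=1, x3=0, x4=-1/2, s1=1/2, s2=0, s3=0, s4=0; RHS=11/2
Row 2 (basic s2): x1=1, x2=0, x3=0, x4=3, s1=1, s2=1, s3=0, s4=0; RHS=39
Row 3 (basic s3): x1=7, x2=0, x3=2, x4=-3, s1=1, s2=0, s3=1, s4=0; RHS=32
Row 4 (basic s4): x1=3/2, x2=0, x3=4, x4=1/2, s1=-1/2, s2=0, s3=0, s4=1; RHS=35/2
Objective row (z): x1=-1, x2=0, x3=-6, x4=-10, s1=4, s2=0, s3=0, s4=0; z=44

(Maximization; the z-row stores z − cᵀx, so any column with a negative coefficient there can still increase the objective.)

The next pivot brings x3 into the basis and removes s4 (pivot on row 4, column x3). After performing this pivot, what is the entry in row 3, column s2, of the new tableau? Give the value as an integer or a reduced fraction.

0

Pivot element is row 4, column x3: 4.
Normalize row 4: new (row 4, s2) = 0/4 = 0.
row 3 ← row 3 − 2·(new row 4): 0 − 2·0 = 0.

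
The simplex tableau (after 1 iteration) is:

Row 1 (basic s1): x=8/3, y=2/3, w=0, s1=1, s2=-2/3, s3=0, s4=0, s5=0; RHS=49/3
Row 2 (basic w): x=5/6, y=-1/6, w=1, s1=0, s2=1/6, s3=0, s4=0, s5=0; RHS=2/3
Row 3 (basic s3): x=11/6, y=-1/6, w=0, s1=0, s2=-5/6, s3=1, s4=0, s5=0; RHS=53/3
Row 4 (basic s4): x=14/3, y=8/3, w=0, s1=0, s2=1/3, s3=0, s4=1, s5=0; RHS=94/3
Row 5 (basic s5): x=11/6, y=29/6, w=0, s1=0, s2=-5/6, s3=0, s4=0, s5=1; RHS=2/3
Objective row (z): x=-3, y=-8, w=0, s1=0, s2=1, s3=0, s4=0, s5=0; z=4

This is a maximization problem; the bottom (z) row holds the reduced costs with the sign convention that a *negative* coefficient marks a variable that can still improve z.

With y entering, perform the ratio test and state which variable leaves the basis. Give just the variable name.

s5

Ratios: row 1 (s1): (49/3)/(2/3) = 49/2; row 2 (w): entry -1/6 ≤ 0, skip; row 3 (s3): entry -1/6 ≤ 0, skip; row 4 (s4): (94/3)/(8/3) = 47/4; row 5 (s5): (2/3)/(29/6) = 4/29.
Minimum ratio 4/29 is in the s5 row, so s5 leaves.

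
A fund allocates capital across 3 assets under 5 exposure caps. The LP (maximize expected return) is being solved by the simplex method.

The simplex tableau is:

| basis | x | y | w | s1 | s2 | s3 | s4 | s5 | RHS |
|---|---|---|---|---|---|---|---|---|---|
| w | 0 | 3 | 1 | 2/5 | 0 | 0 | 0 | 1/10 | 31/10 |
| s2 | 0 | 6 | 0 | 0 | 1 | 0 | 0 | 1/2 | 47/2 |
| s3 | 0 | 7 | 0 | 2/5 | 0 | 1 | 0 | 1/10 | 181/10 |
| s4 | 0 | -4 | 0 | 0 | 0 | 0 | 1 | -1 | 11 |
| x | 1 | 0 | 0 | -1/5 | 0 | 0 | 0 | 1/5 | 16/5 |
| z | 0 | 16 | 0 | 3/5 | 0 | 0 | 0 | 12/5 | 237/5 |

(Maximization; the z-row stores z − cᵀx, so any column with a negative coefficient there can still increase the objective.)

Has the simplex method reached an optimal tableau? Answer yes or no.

No objective-row coefficient is strictly negative, so no entering variable exists; the tableau is optimal.

yes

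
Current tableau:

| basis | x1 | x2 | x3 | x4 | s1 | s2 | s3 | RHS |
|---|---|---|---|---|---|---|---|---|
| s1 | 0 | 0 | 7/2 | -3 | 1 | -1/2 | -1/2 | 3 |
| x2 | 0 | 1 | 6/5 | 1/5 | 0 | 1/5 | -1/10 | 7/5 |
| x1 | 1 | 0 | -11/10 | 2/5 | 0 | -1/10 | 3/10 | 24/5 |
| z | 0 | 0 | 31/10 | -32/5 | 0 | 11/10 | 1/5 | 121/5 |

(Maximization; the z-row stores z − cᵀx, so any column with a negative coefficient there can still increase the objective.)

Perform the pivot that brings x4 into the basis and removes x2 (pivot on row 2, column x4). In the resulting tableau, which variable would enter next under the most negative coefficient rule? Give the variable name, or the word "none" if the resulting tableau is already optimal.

s3

Pivot element 1/5. New z-row = old z-row − (-32/5)·(row 2/(1/5)).
Updated z-row coefficients: x1: 0, x2: 32, x3: 83/2, x4: 0, s1: 0, s2: 15/2, s3: -3.
The most negative is -3 in column s3, so s3 would enter next.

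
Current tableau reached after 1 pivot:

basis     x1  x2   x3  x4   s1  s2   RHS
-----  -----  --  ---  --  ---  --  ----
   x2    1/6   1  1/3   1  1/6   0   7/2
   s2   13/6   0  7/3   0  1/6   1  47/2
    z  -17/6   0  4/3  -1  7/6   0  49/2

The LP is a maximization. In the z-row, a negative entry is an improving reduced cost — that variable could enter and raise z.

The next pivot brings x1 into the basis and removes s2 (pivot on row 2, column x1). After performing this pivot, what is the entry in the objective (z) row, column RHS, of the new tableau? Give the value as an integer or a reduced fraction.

Pivot element is row 2, column x1: 13/6.
Normalize row 2: new (row 2, RHS) = (47/2)/(13/6) = 141/13.
z-row ← z-row − (-17/6)·(new row 2): 49/2 − (-17/6)·(141/13) = 718/13.

718/13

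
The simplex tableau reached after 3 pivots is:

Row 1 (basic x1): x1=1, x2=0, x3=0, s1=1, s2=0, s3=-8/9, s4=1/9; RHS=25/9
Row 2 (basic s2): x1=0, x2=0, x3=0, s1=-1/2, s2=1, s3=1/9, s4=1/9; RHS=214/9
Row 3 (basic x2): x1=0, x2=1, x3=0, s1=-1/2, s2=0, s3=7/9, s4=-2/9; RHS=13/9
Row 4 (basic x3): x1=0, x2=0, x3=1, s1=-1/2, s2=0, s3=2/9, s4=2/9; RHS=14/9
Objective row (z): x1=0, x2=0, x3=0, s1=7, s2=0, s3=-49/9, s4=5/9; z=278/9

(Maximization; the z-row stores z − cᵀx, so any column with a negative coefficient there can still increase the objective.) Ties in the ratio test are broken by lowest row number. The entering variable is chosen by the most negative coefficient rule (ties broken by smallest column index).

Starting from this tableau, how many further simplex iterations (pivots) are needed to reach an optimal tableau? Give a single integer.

pivot: s3 in, x2 out → z = 41
pivot: s4 in, x3 out → z = 45
No improving column remains; optimal.

2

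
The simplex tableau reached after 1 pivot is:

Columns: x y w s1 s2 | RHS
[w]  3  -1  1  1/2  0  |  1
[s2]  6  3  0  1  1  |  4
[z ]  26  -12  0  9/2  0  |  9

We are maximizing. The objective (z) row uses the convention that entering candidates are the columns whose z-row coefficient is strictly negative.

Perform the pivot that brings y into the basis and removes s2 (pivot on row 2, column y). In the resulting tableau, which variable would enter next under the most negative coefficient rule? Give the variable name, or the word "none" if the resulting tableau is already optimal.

none

Pivot element 3. New z-row = old z-row − (-12)·(row 2/3).
Updated z-row coefficients: x: 50, y: 0, w: 0, s1: 17/2, s2: 4.
No coefficient is strictly negative; the tableau after this pivot is optimal.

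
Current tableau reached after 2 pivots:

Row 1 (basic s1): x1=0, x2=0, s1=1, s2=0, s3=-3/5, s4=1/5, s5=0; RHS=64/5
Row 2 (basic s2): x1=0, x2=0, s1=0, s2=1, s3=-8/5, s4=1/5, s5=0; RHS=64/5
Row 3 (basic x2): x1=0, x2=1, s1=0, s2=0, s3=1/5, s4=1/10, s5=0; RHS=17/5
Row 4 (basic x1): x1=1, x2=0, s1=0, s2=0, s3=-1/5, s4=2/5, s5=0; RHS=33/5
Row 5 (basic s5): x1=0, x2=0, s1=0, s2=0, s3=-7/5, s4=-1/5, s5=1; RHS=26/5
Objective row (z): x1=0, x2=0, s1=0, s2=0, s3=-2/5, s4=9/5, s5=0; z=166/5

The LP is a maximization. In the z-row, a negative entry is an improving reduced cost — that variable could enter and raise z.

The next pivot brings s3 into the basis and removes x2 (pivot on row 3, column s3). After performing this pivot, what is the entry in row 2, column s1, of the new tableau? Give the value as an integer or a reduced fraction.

Pivot element is row 3, column s3: 1/5.
Normalize row 3: new (row 3, s1) = 0/(1/5) = 0.
row 2 ← row 2 − (-8/5)·(new row 3): 0 − (-8/5)·0 = 0.

0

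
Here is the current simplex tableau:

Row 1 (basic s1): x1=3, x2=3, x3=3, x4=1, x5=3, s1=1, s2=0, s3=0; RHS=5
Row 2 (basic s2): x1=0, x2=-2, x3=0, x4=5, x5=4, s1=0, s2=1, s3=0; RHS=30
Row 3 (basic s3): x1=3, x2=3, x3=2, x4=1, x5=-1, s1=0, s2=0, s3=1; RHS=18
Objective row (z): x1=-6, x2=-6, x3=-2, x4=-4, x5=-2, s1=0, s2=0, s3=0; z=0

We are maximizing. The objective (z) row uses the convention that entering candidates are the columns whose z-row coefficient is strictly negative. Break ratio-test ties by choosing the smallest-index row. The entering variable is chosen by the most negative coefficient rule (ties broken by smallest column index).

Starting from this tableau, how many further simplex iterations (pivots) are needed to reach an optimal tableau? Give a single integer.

pivot: x1 in, s1 out → z = 10
pivot: x4 in, x1 out → z = 20
No improving column remains; optimal.

2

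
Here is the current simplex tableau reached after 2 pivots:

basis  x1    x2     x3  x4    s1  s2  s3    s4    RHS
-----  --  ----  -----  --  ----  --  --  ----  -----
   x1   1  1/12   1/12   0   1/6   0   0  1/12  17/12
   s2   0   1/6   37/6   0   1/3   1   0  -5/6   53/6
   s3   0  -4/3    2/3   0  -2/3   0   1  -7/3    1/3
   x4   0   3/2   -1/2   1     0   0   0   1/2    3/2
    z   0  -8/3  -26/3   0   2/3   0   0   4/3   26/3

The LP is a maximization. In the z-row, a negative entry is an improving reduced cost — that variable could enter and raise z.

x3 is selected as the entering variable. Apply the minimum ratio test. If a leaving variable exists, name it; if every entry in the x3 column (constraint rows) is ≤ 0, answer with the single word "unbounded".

s3

Ratios: row 1 (x1): (17/12)/(1/12) = 17; row 2 (s2): (53/6)/(37/6) = 53/37; row 3 (s3): (1/3)/(2/3) = 1/2; row 4 (x4): entry -1/2 ≤ 0, skip.
Minimum ratio is in the s3 row, so s3 leaves.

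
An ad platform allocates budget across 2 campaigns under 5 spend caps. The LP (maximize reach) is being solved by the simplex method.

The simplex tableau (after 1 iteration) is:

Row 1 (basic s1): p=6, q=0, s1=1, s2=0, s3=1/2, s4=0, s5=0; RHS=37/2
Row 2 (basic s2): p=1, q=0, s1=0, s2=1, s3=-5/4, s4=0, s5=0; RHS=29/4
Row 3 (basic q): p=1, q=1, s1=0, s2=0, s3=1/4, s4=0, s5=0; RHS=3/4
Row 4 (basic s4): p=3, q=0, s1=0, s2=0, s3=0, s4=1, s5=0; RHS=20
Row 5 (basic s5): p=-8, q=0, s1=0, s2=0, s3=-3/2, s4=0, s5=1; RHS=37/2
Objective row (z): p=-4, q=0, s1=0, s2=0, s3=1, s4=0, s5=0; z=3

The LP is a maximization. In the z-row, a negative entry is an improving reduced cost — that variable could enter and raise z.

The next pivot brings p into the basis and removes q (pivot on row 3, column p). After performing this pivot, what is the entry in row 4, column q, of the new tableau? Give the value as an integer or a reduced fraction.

Pivot element is row 3, column p: 1.
Normalize row 3: new (row 3, q) = 1/1 = 1.
row 4 ← row 4 − 3·(new row 3): 0 − 3·1 = -3.

-3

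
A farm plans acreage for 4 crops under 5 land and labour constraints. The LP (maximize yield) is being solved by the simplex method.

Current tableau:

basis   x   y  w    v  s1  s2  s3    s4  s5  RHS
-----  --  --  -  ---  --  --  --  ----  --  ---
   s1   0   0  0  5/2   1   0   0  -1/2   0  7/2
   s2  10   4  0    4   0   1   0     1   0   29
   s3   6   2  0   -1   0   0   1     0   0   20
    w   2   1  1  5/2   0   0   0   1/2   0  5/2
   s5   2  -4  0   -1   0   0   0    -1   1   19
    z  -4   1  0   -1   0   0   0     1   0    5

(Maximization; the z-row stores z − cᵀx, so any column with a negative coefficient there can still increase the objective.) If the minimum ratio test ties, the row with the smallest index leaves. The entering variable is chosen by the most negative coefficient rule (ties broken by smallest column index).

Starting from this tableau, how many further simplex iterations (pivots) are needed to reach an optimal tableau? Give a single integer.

1

pivot: x in, w out → z = 10
No improving column remains; optimal.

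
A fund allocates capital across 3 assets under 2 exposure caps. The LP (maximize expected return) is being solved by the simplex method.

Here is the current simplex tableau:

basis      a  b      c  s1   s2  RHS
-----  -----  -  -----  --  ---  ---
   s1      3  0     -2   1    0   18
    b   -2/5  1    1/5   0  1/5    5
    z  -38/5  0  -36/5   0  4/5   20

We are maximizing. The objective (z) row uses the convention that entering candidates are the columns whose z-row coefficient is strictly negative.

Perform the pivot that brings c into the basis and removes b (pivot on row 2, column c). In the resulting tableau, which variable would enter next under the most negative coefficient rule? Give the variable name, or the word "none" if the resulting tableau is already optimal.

Pivot element 1/5. New z-row = old z-row − (-36/5)·(row 2/(1/5)).
Updated z-row coefficients: a: -22, b: 36, c: 0, s1: 0, s2: 8.
The most negative is -22 in column a, so a would enter next.

a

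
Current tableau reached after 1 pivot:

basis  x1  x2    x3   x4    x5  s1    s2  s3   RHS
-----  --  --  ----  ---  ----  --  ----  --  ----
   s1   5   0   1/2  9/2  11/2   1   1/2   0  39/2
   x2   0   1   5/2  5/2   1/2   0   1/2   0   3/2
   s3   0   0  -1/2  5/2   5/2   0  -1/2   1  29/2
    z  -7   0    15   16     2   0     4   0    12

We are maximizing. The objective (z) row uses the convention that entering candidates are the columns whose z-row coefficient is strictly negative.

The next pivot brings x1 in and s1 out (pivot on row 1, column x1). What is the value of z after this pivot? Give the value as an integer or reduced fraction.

Minimum ratio for x1: (39/2)/5 = 39/10.
z changes by −(z-row coeff of x1)·ratio = −(-7)·(39/10) = 273/10.
New z = 12 + (273/10) = 393/10.

393/10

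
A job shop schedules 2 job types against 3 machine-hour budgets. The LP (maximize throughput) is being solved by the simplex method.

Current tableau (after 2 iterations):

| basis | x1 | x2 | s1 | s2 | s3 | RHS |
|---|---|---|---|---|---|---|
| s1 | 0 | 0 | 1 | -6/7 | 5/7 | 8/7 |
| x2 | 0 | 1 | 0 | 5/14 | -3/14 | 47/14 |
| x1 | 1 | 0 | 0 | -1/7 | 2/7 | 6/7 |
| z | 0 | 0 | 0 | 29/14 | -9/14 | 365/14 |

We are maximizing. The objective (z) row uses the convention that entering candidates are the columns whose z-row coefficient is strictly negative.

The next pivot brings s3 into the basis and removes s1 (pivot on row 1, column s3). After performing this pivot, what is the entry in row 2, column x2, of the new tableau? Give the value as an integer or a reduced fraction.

Pivot element is row 1, column s3: 5/7.
Normalize row 1: new (row 1, x2) = 0/(5/7) = 0.
row 2 ← row 2 − (-3/14)·(new row 1): 1 − (-3/14)·0 = 1.

1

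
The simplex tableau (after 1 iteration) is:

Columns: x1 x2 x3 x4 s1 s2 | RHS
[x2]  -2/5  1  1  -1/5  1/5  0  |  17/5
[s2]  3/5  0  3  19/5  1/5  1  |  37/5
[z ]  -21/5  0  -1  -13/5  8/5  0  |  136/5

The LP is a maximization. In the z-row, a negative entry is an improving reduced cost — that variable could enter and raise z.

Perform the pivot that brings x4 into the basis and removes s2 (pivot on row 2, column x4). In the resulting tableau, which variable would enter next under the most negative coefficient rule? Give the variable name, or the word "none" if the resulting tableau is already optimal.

x1

Pivot element 19/5. New z-row = old z-row − (-13/5)·(row 2/(19/5)).
Updated z-row coefficients: x1: -72/19, x2: 0, x3: 20/19, x4: 0, s1: 33/19, s2: 13/19.
The most negative is -72/19 in column x1, so x1 would enter next.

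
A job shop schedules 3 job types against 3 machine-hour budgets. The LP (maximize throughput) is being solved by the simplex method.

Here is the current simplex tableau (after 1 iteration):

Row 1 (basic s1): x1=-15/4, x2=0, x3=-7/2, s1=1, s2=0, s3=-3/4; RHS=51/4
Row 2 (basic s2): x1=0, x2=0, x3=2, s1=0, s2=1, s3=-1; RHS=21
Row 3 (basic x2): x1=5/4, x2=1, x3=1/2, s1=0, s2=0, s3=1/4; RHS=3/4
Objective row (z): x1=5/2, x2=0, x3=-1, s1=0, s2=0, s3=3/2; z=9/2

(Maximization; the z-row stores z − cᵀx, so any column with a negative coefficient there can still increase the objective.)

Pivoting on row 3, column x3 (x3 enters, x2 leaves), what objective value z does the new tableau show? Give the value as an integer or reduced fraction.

Minimum ratio for x3: (3/4)/(1/2) = 3/2.
z changes by −(z-row coeff of x3)·ratio = −(-1)·(3/2) = 3/2.
New z = 9/2 + (3/2) = 6.

6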